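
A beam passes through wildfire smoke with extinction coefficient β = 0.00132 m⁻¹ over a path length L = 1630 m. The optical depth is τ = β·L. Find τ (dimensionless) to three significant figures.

2.15

τ = β·L = 0.00132 × 1630 = 2.1516.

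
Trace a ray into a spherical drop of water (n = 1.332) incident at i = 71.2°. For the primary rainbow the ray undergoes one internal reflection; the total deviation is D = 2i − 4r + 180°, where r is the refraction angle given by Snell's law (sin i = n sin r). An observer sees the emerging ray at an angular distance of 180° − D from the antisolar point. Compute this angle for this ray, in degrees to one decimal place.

38.8°

sin r = sin 71.2° / 1.332 = 0.9466/1.332 = 0.7107; r = 45.29°.
D = 2·71.2° − 4·45.29° + 180° = 142.40° − 181.17° + 180° = 141.23°.
Angle from antisolar point = 180° − D = 38.77°.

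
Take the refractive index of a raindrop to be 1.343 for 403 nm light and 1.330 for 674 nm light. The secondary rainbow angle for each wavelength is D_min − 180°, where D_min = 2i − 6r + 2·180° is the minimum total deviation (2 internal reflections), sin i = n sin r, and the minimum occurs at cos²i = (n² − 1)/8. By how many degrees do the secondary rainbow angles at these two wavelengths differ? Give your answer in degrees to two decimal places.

3.38°

At 403 nm (n = 1.343): cos²i = 0.10046 → i = 71.522°, r = 44.928°, D_min = 233.478°, rainbow angle = 53.478°.
At 674 nm (n = 1.330): cos²i = 0.09611 → i = 71.940°, r = 45.630°, D_min = 230.101°, rainbow angle = 50.101°.
Angular width = |53.478° − 50.101°| = 3.377°.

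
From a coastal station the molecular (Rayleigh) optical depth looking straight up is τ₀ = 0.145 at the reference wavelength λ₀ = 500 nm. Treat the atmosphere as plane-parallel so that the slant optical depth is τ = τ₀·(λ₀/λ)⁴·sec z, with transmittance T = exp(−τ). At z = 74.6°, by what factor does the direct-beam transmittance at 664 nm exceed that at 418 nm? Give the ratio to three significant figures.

Airmass: sec 74.6° = 3.7657.
τ(664 nm) = 0.145 × (500/664)⁴ × 3.7657 = 0.145 × 0.3215 × 3.7657 = 0.1756.
τ(418 nm) = 0.145 × (500/418)⁴ × 3.7657 = 0.145 × 2.0473 × 3.7657 = 1.1179.
T(664)/T(418) = exp(τ_B − τ_A) = exp(0.9423) = 2.5659.

2.57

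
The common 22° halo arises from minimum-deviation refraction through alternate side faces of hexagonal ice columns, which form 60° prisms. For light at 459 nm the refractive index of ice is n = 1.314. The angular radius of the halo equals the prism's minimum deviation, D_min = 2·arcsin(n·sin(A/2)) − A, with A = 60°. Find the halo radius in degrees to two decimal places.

22.14°

n·sin(A/2) = 1.314 × sin 30° = 1.314 × 0.5000 = 0.6570.
D_min = 2·arcsin(0.6570) − 60° = 2 × 41.071° − 60° = 22.143°.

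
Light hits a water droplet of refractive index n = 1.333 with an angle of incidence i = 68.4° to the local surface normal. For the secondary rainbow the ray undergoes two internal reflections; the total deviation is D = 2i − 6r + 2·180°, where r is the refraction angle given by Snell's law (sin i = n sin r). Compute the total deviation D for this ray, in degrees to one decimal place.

sin r = sin 68.4° / 1.333 = 0.9298/1.333 = 0.6975; r = 44.23°.
D = 2·68.4° − 6·44.23° + 2·180° = 136.80° − 265.36° + 360° = 231.44°.

231.4°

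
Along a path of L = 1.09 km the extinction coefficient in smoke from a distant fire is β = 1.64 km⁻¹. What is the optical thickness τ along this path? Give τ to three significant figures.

1.79

τ = β·L = 1.64 × 1.09 = 1.7876.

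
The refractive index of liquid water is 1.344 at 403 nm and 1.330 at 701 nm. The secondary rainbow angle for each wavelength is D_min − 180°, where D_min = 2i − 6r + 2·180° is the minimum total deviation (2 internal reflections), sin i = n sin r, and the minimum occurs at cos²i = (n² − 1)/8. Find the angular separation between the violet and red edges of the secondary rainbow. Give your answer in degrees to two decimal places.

At 403 nm (n = 1.344): cos²i = 0.10079 → i = 71.490°, r = 44.874°, D_min = 233.733°, rainbow angle = 53.733°.
At 701 nm (n = 1.330): cos²i = 0.09611 → i = 71.940°, r = 45.630°, D_min = 230.101°, rainbow angle = 50.101°.
Angular width = |53.733° − 50.101°| = 3.632°.

3.63°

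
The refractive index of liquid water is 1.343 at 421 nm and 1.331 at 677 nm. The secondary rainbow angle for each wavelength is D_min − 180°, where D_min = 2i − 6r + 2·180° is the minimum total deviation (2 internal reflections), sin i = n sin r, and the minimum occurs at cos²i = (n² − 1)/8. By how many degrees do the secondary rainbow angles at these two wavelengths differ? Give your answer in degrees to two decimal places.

At 421 nm (n = 1.343): cos²i = 0.10046 → i = 71.522°, r = 44.928°, D_min = 233.478°, rainbow angle = 53.478°.
At 677 nm (n = 1.331): cos²i = 0.09645 → i = 71.907°, r = 45.575°, D_min = 230.365°, rainbow angle = 50.365°.
Angular width = |53.478° − 50.365°| = 3.113°.

3.11°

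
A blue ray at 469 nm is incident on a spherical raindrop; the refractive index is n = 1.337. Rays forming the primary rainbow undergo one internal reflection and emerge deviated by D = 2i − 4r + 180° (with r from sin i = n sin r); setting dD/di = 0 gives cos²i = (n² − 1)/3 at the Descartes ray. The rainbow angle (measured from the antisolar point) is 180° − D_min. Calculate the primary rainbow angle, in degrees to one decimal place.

cos²i = (1.78757 − 1)/3 = 0.26252; i = arccos(0.51237) = 59.178°.
sin r = sin 59.178°/1.337 = 0.64231; r = 39.964°.
D_min = 2·59.178° − 4·39.964° + 180° = 138.500°.
Rainbow angle = 180° − D_min = 41.500°.

41.5°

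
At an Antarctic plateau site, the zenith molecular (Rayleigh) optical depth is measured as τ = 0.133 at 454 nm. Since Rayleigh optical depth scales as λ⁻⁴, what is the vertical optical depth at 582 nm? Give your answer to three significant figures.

0.0492

τ(582 nm) = τ(454 nm) × (454/582)⁴ = 0.133 × (0.7801)⁴ = 0.133 × 0.3703 = 0.0492.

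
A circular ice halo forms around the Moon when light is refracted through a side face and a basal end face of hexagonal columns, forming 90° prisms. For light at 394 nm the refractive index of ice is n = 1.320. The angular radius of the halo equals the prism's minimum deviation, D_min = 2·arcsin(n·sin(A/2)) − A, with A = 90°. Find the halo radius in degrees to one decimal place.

n·sin(A/2) = 1.320 × sin 45° = 1.320 × 0.7071 = 0.9334.
D_min = 2·arcsin(0.9334) − 90° = 2 × 68.968° − 90° = 47.936°.

47.9°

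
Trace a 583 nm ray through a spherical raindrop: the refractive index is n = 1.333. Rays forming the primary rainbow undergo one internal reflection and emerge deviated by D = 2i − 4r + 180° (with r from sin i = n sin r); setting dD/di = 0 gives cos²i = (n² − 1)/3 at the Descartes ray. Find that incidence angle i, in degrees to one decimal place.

cos²i = (1.333² − 1)/3 = (1.77689 − 1)/3 = 0.25896.
cos i = 0.50888, so i = 59.410°.

59.4°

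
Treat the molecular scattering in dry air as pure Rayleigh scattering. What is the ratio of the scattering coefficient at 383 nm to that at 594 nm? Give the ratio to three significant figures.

Rayleigh scattering ∝ λ⁻⁴, so the ratio of coefficients is the inverse fourth power of the wavelength ratio.
σ(383)/σ(594) = (594/383)⁴ = (1.5509)⁴ = 5.786.

5.79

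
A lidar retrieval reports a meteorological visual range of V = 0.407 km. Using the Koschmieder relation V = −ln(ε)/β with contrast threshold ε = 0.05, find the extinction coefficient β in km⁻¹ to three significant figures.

β = −ln(0.05) / V = 2.996 / 0.407 = 7.3605 km⁻¹.

7.36 km⁻¹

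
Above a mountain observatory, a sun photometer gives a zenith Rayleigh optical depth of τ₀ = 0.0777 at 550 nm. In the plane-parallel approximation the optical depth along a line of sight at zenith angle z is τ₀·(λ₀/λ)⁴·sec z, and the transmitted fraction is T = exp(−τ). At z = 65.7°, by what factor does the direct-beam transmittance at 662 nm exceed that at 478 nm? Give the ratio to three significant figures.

Airmass: sec 65.7° = 2.4300.
τ(662 nm) = 0.0777 × (550/662)⁴ × 2.4300 = 0.0777 × 0.4765 × 2.4300 = 0.0900.
τ(478 nm) = 0.0777 × (550/478)⁴ × 2.4300 = 0.0777 × 1.7528 × 2.4300 = 0.3310.
T(662)/T(478) = exp(τ_B − τ_A) = exp(0.2410) = 1.2725.

1.27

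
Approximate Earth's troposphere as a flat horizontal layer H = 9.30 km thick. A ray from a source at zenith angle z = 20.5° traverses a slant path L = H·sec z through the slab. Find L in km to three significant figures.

9.93 km

sec z = 1/cos 20.5° = 1.0676.
L = 9.30 × 1.0676 = 9.929 km.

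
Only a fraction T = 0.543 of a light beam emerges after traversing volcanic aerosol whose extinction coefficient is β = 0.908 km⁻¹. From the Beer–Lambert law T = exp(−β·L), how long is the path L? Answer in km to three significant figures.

0.673 km

Beer–Lambert: T = exp(−βL) ⇒ L = −ln(T)/β = −ln(0.543)/0.908 = 0.6106/0.908 = 0.6725 km.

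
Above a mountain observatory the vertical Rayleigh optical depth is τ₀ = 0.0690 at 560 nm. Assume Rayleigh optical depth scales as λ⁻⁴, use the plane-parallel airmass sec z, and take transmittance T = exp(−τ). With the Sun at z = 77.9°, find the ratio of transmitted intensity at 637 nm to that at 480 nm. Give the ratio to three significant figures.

1.51

Airmass: sec 77.9° = 4.7706.
τ(637 nm) = 0.0690 × (560/637)⁴ × 4.7706 = 0.0690 × 0.5973 × 4.7706 = 0.1966.
τ(480 nm) = 0.0690 × (560/480)⁴ × 4.7706 = 0.0690 × 1.8526 × 4.7706 = 0.6098.
T(637)/T(480) = exp(τ_B − τ_A) = exp(0.4132) = 1.5117.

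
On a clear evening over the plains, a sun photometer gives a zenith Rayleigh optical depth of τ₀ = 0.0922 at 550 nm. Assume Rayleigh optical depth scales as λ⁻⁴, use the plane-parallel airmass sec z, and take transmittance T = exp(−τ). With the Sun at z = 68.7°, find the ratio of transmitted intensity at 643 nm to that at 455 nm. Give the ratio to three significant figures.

Airmass: sec 68.7° = 2.7529.
τ(643 nm) = 0.0922 × (550/643)⁴ × 2.7529 = 0.0922 × 0.5353 × 2.7529 = 0.1359.
τ(455 nm) = 0.0922 × (550/455)⁴ × 2.7529 = 0.0922 × 2.1350 × 2.7529 = 0.5419.
T(643)/T(455) = exp(τ_B − τ_A) = exp(0.4060) = 1.5009.

1.50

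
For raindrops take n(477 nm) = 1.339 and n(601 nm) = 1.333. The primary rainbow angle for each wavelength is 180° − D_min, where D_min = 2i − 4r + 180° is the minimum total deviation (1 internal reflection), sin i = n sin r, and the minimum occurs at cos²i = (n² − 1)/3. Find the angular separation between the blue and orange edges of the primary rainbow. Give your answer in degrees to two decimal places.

0.86°

At 477 nm (n = 1.339): cos²i = 0.26431 → i = 59.062°, r = 39.834°, D_min = 138.786°, rainbow angle = 41.214°.
At 601 nm (n = 1.333): cos²i = 0.25896 → i = 59.410°, r = 40.225°, D_min = 137.922°, rainbow angle = 42.078°.
Angular width = |41.214° − 42.078°| = 0.865°.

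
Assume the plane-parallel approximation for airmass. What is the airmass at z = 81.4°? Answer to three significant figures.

6.69

X = sec z = 1/cos 81.4° = 1/0.1495 = 6.6874.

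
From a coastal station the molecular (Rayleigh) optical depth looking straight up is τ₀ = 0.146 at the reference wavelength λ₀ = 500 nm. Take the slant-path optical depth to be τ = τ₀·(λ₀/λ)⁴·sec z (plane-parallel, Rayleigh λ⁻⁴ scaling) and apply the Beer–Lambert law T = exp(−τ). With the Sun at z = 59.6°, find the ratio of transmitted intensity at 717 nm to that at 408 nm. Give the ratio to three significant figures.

1.79

Airmass: sec 59.6° = 1.9762.
τ(717 nm) = 0.146 × (500/717)⁴ × 1.9762 = 0.146 × 0.2365 × 1.9762 = 0.0682.
τ(408 nm) = 0.146 × (500/408)⁴ × 1.9762 = 0.146 × 2.2555 × 1.9762 = 0.6507.
T(717)/T(408) = exp(τ_B − τ_A) = exp(0.5825) = 1.7905.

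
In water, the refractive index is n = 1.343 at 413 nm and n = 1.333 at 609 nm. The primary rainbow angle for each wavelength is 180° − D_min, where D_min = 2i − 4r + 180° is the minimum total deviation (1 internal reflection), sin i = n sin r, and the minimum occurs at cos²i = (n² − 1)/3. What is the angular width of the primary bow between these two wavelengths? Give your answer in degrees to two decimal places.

At 413 nm (n = 1.343): cos²i = 0.26788 → i = 58.830°, r = 39.577°, D_min = 139.354°, rainbow angle = 40.646°.
At 609 nm (n = 1.333): cos²i = 0.25896 → i = 59.410°, r = 40.225°, D_min = 137.922°, rainbow angle = 42.078°.
Angular width = |40.646° − 42.078°| = 1.432°.

1.43°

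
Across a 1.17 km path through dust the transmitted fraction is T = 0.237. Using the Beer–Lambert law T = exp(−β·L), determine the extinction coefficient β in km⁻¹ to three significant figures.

1.23 km⁻¹

Beer–Lambert: T = exp(−βL) ⇒ β = −ln(T)/L = −ln(0.237)/1.17 = 1.4397/1.17 = 1.231 km⁻¹.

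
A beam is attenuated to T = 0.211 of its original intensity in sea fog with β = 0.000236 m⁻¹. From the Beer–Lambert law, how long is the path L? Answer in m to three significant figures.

Beer–Lambert: T = exp(−βL) ⇒ L = −ln(T)/β = −ln(0.211)/0.000236 = 1.5559/0.000236 = 6593 m.

6590 m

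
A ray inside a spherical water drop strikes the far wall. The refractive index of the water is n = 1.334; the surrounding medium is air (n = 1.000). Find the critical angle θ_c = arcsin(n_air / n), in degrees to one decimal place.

48.6°

sin θ_c = n_air / n = 1.000 / 1.334 = 0.7496.
θ_c = arcsin(0.7496) = 48.56°.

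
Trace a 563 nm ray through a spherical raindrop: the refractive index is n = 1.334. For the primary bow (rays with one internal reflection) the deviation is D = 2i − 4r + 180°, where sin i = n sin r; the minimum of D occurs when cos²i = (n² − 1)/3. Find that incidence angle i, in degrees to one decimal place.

59.4°

cos²i = (1.334² − 1)/3 = (1.77956 − 1)/3 = 0.25985.
cos i = 0.50976, so i = 59.352°.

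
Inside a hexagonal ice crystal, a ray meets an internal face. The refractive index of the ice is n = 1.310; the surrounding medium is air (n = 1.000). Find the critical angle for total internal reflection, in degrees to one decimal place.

sin θ_c = n_air / n = 1.000 / 1.310 = 0.7634.
θ_c = arcsin(0.7634) = 49.76°.

49.8°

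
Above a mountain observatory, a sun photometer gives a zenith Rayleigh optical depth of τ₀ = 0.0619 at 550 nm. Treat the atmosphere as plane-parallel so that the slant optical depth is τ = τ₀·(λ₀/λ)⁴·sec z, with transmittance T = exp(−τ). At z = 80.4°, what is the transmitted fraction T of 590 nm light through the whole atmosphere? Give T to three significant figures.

0.756

sec 80.4° = 5.9963.
τ = 0.0619 × (550/590)⁴ × 5.9963 = 0.0619 × 0.7552 × 5.9963 = 0.2803.
T = exp(−0.2803) = 0.7556.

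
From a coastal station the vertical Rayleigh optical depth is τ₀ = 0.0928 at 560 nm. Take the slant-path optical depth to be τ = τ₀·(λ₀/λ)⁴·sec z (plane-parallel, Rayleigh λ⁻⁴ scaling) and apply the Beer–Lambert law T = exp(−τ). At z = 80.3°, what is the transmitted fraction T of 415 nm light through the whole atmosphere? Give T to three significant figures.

0.161

sec 80.3° = 5.9351.
τ = 0.0928 × (560/415)⁴ × 5.9351 = 0.0928 × 3.3156 × 5.9351 = 1.8261.
T = exp(−1.8261) = 0.1610.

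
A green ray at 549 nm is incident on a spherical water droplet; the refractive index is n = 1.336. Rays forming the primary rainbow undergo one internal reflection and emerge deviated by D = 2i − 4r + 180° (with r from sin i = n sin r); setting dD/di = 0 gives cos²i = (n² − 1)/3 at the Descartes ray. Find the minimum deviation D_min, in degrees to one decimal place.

cos²i = (1.78490 − 1)/3 = 0.26163; i = arccos(0.51150) = 59.236°.
sin r = sin 59.236°/1.336 = 0.64318; r = 40.029°.
D_min = 2·59.236° − 4·40.029° + 180° = 138.356°.

138.4°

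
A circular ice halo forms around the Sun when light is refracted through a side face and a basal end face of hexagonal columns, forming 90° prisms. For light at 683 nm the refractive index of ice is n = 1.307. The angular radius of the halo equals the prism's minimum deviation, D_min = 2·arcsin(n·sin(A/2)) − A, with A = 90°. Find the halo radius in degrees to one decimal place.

45.1°

n·sin(A/2) = 1.307 × sin 45° = 1.307 × 0.7071 = 0.9242.
D_min = 2·arcsin(0.9242) − 90° = 2 × 67.546° − 90° = 45.093°.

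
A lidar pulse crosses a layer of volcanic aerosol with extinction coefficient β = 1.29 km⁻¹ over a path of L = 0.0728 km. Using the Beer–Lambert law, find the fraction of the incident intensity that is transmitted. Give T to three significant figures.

0.910

τ = β·L = 1.29 × 0.0728 = 0.0939.
T = exp(−0.0939) = 0.9104.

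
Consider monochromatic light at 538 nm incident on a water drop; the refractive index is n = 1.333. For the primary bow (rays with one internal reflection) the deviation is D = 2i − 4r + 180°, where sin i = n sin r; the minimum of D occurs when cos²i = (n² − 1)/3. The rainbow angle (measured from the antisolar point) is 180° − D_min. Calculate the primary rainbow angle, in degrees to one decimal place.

42.1°

cos²i = (1.77689 − 1)/3 = 0.25896; i = arccos(0.50888) = 59.410°.
sin r = sin 59.410°/1.333 = 0.64579; r = 40.225°.
D_min = 2·59.410° − 4·40.225° + 180° = 137.922°.
Rainbow angle = 180° − D_min = 42.078°.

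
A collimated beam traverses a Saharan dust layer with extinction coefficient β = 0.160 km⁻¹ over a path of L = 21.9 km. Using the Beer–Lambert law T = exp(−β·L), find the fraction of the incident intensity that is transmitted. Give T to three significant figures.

τ = β·L = 0.160 × 21.9 = 3.5040.
T = exp(−3.5040) = 0.0301.

0.0301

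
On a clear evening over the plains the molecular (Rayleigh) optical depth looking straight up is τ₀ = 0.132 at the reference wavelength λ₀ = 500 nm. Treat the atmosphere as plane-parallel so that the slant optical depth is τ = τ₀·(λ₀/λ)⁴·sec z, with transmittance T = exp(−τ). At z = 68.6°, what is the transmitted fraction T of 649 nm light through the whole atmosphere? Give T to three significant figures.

sec 68.6° = 2.7407.
τ = 0.132 × (500/649)⁴ × 2.7407 = 0.132 × 0.3523 × 2.7407 = 0.1274.
T = exp(−0.1274) = 0.8803.

0.880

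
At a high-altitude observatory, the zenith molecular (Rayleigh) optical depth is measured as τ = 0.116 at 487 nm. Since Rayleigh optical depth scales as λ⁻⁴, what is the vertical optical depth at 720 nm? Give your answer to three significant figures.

0.0243

τ(720 nm) = τ(487 nm) × (487/720)⁴ = 0.116 × (0.6764)⁴ = 0.116 × 0.2093 = 0.0243.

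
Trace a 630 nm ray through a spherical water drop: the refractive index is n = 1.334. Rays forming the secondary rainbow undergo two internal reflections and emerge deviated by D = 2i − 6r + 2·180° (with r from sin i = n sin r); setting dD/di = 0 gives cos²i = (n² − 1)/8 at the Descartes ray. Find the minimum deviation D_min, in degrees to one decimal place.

cos²i = (1.77956 − 1)/8 = 0.09744; i = arccos(0.31216) = 71.810°.
sin r = sin 71.810°/1.334 = 0.71217; r = 45.411°.
D_min = 2·71.810° − 6·45.411° + 360° = 231.153°.

231.2°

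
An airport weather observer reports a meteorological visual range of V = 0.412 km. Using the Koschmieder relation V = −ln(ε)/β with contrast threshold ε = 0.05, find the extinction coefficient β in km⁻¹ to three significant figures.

β = −ln(0.05) / V = 2.996 / 0.412 = 7.2712 km⁻¹.

7.27 km⁻¹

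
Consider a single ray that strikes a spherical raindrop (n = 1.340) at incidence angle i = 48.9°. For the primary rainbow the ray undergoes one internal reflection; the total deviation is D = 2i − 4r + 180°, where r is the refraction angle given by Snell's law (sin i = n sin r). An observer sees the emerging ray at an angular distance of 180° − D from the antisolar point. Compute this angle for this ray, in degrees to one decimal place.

39.1°

sin r = sin 48.9° / 1.340 = 0.7536/1.340 = 0.5624; r = 34.22°.
D = 2·48.9° − 4·34.22° + 180° = 97.80° − 136.88° + 180° = 140.92°.
Angle from antisolar point = 180° − D = 39.08°.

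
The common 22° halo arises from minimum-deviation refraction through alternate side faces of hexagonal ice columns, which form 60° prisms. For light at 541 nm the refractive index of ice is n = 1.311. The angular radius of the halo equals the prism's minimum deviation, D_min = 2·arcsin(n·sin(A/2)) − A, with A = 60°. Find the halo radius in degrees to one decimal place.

n·sin(A/2) = 1.311 × sin 30° = 1.311 × 0.5000 = 0.6555.
D_min = 2·arcsin(0.6555) − 60° = 2 × 40.958° − 60° = 21.915°.

21.9°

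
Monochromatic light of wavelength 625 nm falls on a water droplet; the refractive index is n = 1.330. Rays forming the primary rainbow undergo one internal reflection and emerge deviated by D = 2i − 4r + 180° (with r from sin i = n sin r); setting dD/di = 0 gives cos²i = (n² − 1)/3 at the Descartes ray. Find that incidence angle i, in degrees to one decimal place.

cos²i = (1.330² − 1)/3 = (1.76890 − 1)/3 = 0.25630.
cos i = 0.50626, so i = 59.585°.

59.6°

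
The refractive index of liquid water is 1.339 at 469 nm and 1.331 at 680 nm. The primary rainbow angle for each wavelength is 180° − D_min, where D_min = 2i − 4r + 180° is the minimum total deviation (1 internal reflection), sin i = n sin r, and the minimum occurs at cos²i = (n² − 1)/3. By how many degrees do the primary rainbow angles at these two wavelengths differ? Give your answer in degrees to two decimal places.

1.16°

At 469 nm (n = 1.339): cos²i = 0.26431 → i = 59.062°, r = 39.834°, D_min = 138.786°, rainbow angle = 41.214°.
At 680 nm (n = 1.331): cos²i = 0.25719 → i = 59.527°, r = 40.356°, D_min = 137.630°, rainbow angle = 42.370°.
Angular width = |41.214° − 42.370°| = 1.156°.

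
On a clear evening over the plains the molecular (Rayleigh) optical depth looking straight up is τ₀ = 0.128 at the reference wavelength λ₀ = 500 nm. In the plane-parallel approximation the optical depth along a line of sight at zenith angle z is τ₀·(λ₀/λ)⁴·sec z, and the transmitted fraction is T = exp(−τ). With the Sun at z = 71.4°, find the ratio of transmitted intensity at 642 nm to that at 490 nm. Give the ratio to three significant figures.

Airmass: sec 71.4° = 3.1352.
τ(642 nm) = 0.128 × (500/642)⁴ × 3.1352 = 0.128 × 0.3679 × 3.1352 = 0.1476.
τ(490 nm) = 0.128 × (500/490)⁴ × 3.1352 = 0.128 × 1.0842 × 3.1352 = 0.4351.
T(642)/T(490) = exp(τ_B − τ_A) = exp(0.2874) = 1.3330.

1.33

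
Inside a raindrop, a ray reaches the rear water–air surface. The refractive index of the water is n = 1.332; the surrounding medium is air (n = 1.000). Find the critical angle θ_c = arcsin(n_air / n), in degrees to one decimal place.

48.7°

sin θ_c = n_air / n = 1.000 / 1.332 = 0.7508.
θ_c = arcsin(0.7508) = 48.66°.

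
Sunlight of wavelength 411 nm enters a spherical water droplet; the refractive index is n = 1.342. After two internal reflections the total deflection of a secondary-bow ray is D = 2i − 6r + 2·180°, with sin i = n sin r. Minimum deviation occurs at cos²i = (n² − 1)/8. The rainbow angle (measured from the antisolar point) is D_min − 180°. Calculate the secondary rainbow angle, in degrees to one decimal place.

cos²i = (1.80096 − 1)/8 = 0.10012; i = arccos(0.31642) = 71.554°.
sin r = sin 71.554°/1.342 = 0.70687; r = 44.981°.
D_min = 2·71.554° − 6·44.981° + 360° = 233.222°.
Rainbow angle = D_min − 180° = 53.222°.

53.2°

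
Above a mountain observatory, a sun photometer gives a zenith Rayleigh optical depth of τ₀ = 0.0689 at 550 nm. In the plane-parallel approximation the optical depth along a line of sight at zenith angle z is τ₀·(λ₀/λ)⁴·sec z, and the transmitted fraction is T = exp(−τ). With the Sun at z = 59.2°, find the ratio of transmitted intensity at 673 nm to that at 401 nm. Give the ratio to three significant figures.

Airmass: sec 59.2° = 1.9530.
τ(673 nm) = 0.0689 × (550/673)⁴ × 1.9530 = 0.0689 × 0.4461 × 1.9530 = 0.0600.
τ(401 nm) = 0.0689 × (550/401)⁴ × 1.9530 = 0.0689 × 3.5389 × 1.9530 = 0.4762.
T(673)/T(401) = exp(τ_B − τ_A) = exp(0.4162) = 1.5162.

1.52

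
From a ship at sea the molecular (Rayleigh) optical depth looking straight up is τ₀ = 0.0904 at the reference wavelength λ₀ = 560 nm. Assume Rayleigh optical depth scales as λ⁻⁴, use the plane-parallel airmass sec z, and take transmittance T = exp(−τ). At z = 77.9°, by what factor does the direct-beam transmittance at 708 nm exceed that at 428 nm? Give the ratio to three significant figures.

2.99

Airmass: sec 77.9° = 4.7706.
τ(708 nm) = 0.0904 × (560/708)⁴ × 4.7706 = 0.0904 × 0.3914 × 4.7706 = 0.1688.
τ(428 nm) = 0.0904 × (560/428)⁴ × 4.7706 = 0.0904 × 2.9307 × 4.7706 = 1.2639.
T(708)/T(428) = exp(τ_B − τ_A) = exp(1.0951) = 2.9895.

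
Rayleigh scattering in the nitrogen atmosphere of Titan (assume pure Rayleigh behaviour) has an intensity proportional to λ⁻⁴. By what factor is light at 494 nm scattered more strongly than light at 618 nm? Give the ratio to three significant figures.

Rayleigh scattering ∝ λ⁻⁴, so the ratio of coefficients is the inverse fourth power of the wavelength ratio.
σ(494)/σ(618) = (618/494)⁴ = (1.2510)⁴ = 2.449.

2.45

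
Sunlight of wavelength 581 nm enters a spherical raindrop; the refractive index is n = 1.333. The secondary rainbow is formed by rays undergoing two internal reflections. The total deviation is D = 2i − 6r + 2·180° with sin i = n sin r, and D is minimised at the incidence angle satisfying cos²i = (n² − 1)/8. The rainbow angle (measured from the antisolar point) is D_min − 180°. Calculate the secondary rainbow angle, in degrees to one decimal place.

cos²i = (1.77689 − 1)/8 = 0.09711; i = arccos(0.31163) = 71.843°.
sin r = sin 71.843°/1.333 = 0.71283; r = 45.466°.
D_min = 2·71.843° − 6·45.466° + 360° = 230.891°.
Rainbow angle = D_min − 180° = 50.891°.

50.9°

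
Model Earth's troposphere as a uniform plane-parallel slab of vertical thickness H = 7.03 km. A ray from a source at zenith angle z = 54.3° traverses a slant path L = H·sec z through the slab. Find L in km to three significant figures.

12.0 km

sec z = 1/cos 54.3° = 1.7137.
L = 7.03 × 1.7137 = 12.047 km.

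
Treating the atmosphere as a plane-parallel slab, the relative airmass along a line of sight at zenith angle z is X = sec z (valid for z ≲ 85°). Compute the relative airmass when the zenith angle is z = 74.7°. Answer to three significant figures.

3.79

X = sec z = 1/cos 74.7° = 1/0.2639 = 3.7897.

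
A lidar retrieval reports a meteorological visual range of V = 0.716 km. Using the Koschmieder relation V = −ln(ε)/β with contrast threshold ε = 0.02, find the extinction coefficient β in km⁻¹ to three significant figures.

5.46 km⁻¹

β = −ln(0.02) / V = 3.912 / 0.716 = 5.4637 km⁻¹.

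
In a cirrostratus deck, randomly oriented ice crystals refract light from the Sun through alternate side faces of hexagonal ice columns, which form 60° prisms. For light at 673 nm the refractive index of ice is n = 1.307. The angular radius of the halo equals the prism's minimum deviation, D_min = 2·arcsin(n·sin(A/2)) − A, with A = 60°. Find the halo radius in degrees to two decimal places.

21.61°

n·sin(A/2) = 1.307 × sin 30° = 1.307 × 0.5000 = 0.6535.
D_min = 2·arcsin(0.6535) − 60° = 2 × 40.806° − 60° = 21.612°.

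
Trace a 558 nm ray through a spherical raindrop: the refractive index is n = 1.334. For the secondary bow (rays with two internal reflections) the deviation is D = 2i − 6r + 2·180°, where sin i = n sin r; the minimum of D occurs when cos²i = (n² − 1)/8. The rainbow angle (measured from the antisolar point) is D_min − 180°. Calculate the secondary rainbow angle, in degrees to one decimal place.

51.2°

cos²i = (1.77956 − 1)/8 = 0.09744; i = arccos(0.31216) = 71.810°.
sin r = sin 71.810°/1.334 = 0.71217; r = 45.411°.
D_min = 2·71.810° − 6·45.411° + 360° = 231.153°.
Rainbow angle = D_min − 180° = 51.153°.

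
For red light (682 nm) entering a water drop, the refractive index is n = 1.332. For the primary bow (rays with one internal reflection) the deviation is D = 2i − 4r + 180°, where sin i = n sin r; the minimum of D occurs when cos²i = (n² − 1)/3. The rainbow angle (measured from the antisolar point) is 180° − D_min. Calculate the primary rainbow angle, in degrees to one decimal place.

42.2°

cos²i = (1.77422 − 1)/3 = 0.25807; i = arccos(0.50801) = 59.469°.
sin r = sin 59.469°/1.332 = 0.64666; r = 40.290°.
D_min = 2·59.469° − 4·40.290° + 180° = 137.776°.
Rainbow angle = 180° − D_min = 42.224°.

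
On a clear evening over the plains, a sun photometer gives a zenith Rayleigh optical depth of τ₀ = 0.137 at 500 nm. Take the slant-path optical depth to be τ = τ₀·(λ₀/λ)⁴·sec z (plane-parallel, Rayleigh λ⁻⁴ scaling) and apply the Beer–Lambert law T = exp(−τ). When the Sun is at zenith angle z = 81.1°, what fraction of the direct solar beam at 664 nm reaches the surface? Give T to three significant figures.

0.752

sec 81.1° = 6.4637.
τ = 0.137 × (500/664)⁴ × 6.4637 = 0.137 × 0.3215 × 6.4637 = 0.2847.
T = exp(−0.2847) = 0.7522.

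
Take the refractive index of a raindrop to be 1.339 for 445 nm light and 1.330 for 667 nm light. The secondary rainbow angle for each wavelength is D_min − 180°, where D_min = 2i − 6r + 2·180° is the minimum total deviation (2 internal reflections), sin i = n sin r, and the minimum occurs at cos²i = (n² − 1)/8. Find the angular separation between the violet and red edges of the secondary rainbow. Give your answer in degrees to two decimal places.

At 445 nm (n = 1.339): cos²i = 0.09912 → i = 71.650°, r = 45.141°, D_min = 232.451°, rainbow angle = 52.451°.
At 667 nm (n = 1.330): cos²i = 0.09611 → i = 71.940°, r = 45.630°, D_min = 230.101°, rainbow angle = 50.101°.
Angular width = |52.451° − 50.101°| = 2.350°.

2.35°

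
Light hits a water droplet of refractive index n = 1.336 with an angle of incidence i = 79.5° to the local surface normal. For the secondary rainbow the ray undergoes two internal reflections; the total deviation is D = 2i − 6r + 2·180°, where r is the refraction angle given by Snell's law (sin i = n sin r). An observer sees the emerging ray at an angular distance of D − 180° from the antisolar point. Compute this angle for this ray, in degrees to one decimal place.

54.7°

sin r = sin 79.5° / 1.336 = 0.9833/1.336 = 0.7360; r = 47.39°.
D = 2·79.5° − 6·47.39° + 2·180° = 159.00° − 284.34° + 360° = 234.66°.
Angle from antisolar point = D − 180° = 54.66°.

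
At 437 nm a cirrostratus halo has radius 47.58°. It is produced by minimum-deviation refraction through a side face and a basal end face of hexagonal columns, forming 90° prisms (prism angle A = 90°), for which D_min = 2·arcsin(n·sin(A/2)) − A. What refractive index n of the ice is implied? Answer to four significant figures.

1.318

Rearranging: n = sin((D_min + A)/2) / sin(A/2).
(D_min + A)/2 = (47.58° + 90°)/2 = 68.790°.
n = sin 68.790° / sin 45° = 0.9323 / 0.7071 = 1.3184.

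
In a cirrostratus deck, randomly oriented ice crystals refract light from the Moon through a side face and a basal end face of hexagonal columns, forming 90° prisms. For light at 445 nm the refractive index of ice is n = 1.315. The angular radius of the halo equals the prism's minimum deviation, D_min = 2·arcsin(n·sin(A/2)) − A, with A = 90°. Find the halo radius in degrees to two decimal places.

46.82°

n·sin(A/2) = 1.315 × sin 45° = 1.315 × 0.7071 = 0.9298.
D_min = 2·arcsin(0.9298) − 90° = 2 × 68.411° − 90° = 46.821°.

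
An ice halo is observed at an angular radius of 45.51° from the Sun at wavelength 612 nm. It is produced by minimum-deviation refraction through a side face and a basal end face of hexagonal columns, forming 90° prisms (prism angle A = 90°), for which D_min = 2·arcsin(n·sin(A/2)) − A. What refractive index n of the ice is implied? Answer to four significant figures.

1.309

Rearranging: n = sin((D_min + A)/2) / sin(A/2).
(D_min + A)/2 = (45.51° + 90°)/2 = 67.755°.
n = sin 67.755° / sin 45° = 0.9256 / 0.7071 = 1.3090.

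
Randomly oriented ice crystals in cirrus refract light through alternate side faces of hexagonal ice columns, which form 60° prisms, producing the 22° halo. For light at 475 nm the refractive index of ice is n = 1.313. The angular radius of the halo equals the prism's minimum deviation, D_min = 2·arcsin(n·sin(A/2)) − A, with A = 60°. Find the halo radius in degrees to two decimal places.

22.07°

n·sin(A/2) = 1.313 × sin 30° = 1.313 × 0.5000 = 0.6565.
D_min = 2·arcsin(0.6565) − 60° = 2 × 41.033° − 60° = 22.067°.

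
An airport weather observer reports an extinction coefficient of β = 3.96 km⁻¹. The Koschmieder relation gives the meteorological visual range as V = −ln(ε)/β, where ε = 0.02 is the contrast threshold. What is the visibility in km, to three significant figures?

V = −ln(0.02) / 3.96 = 3.912 / 3.96 = 0.9879 km.

0.988 km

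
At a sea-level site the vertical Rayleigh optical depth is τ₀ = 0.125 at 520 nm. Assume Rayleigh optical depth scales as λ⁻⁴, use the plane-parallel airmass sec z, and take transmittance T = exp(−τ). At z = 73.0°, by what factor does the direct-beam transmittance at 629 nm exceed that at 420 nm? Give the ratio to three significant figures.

Airmass: sec 73.0° = 3.4203.
τ(629 nm) = 0.125 × (520/629)⁴ × 3.4203 = 0.125 × 0.4671 × 3.4203 = 0.1997.
τ(420 nm) = 0.125 × (520/420)⁴ × 3.4203 = 0.125 × 2.3497 × 3.4203 = 1.0046.
T(629)/T(420) = exp(τ_B − τ_A) = exp(0.8049) = 2.2365.

2.24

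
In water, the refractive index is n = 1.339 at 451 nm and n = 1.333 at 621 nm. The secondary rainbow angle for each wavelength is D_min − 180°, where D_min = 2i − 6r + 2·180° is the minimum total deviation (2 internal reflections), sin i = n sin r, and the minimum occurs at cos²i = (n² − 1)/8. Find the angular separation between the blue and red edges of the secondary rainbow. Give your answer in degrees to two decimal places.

1.56°

At 451 nm (n = 1.339): cos²i = 0.09912 → i = 71.650°, r = 45.141°, D_min = 232.451°, rainbow angle = 52.451°.
At 621 nm (n = 1.333): cos²i = 0.09711 → i = 71.843°, r = 45.466°, D_min = 230.891°, rainbow angle = 50.891°.
Angular width = |52.451° − 50.891°| = 1.560°.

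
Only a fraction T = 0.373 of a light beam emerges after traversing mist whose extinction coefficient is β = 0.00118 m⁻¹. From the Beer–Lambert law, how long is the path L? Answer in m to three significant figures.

Beer–Lambert: T = exp(−βL) ⇒ L = −ln(T)/β = −ln(0.373)/0.00118 = 0.9862/0.00118 = 835.7 m.

836 m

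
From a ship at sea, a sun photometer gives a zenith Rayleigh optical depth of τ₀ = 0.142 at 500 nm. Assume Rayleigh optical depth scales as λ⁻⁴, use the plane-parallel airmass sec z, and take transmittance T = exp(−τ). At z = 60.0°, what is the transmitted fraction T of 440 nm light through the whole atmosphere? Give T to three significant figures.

0.623

sec 60.0° = 2.0000.
τ = 0.142 × (500/440)⁴ × 2.0000 = 0.142 × 1.6675 × 2.0000 = 0.4736.
T = exp(−0.4736) = 0.6228.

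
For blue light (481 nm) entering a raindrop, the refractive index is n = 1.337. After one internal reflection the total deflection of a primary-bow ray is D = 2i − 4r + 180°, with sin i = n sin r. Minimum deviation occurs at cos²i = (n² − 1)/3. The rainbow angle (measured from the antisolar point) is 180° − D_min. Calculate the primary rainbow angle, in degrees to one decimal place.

cos²i = (1.78757 − 1)/3 = 0.26252; i = arccos(0.51237) = 59.178°.
sin r = sin 59.178°/1.337 = 0.64231; r = 39.964°.
D_min = 2·59.178° − 4·39.964° + 180° = 138.500°.
Rainbow angle = 180° − D_min = 41.500°.

41.5°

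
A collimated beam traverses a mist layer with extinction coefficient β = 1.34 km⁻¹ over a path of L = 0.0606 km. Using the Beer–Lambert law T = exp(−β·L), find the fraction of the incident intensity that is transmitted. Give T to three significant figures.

τ = β·L = 1.34 × 0.0606 = 0.0812.
T = exp(−0.0812) = 0.9220.

0.922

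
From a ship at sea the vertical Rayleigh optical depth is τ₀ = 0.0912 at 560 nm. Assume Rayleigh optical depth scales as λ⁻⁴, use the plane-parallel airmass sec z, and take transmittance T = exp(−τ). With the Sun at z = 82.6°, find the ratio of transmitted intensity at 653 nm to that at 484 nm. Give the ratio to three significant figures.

2.43

Airmass: sec 82.6° = 7.7642.
τ(653 nm) = 0.0912 × (560/653)⁴ × 7.7642 = 0.0912 × 0.5409 × 7.7642 = 0.3830.
τ(484 nm) = 0.0912 × (560/484)⁴ × 7.7642 = 0.0912 × 1.7921 × 7.7642 = 1.2690.
T(653)/T(484) = exp(τ_B − τ_A) = exp(0.8860) = 2.4254.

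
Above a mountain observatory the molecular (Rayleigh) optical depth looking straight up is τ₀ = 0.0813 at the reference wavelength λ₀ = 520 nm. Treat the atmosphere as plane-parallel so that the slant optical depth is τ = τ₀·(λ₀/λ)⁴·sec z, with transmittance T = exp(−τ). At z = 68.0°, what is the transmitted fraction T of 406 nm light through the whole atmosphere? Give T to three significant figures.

sec 68.0° = 2.6695.
τ = 0.0813 × (520/406)⁴ × 2.6695 = 0.0813 × 2.6910 × 2.6695 = 0.5840.
T = exp(−0.5840) = 0.5577.

0.558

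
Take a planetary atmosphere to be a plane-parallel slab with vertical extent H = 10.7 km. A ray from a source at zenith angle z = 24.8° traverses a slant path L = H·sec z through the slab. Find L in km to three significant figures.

11.8 km

sec z = 1/cos 24.8° = 1.1016.
L = 10.7 × 1.1016 = 11.787 km.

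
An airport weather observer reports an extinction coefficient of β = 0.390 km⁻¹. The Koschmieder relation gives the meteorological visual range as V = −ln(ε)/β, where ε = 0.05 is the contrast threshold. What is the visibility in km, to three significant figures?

V = −ln(0.05) / 0.390 = 2.996 / 0.390 = 7.6814 km.

7.68 km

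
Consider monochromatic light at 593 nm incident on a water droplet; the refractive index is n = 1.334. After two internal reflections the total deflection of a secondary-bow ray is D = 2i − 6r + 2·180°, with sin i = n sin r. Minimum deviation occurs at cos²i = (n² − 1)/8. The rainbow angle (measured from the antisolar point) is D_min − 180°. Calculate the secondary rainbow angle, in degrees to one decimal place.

cos²i = (1.77956 − 1)/8 = 0.09744; i = arccos(0.31216) = 71.810°.
sin r = sin 71.810°/1.334 = 0.71217; r = 45.411°.
D_min = 2·71.810° − 6·45.411° + 360° = 231.153°.
Rainbow angle = D_min − 180° = 51.153°.

51.2°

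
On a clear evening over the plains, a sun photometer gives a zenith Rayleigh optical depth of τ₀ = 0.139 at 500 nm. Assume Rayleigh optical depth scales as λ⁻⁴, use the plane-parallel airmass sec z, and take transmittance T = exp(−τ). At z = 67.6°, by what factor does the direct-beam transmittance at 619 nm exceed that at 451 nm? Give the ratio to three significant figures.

Airmass: sec 67.6° = 2.6242.
τ(619 nm) = 0.139 × (500/619)⁴ × 2.6242 = 0.139 × 0.4257 × 2.6242 = 0.1553.
τ(451 nm) = 0.139 × (500/451)⁴ × 2.6242 = 0.139 × 1.5107 × 2.6242 = 0.5510.
T(619)/T(451) = exp(τ_B − τ_A) = exp(0.3958) = 1.4855.

1.49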